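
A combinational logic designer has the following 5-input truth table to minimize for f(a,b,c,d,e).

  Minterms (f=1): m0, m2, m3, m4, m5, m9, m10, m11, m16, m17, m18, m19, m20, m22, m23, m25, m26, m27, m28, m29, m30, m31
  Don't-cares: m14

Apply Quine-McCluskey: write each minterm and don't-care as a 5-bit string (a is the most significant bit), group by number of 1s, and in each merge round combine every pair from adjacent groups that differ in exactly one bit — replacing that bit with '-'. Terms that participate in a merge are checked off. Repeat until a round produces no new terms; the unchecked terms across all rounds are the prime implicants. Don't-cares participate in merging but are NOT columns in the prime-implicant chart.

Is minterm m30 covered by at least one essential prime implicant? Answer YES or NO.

YES

size-2^0 implicants → 00000(✓)  00010(✓)  00011(✓)  00100(✓)  00101(✓)  01001(✓)  01010(✓)  01011(✓)  01110(✓)  10000(✓)  10001(✓)  10010(✓)  10011(✓)  10100(✓)  10110(✓)  10111(✓)  11001(✓)  11010(✓)  11011(✓)  11100(✓)  11101(✓)  11110(✓)  11111(✓)
size-2^1 implicants → -0000(✓)  -0010(✓)  -0011(✓)  -0100(✓)  -1001(✓)  -1010(✓)  -1011(✓)  -1110(✓)  0-010(✓)  0-011(✓)  00-00(✓)  000-0(✓)  0001-(✓)  0010-  01-10(✓)  010-1(✓)  0101-(✓)  1-001(✓)  1-010(✓)  1-011(✓)  1-100(✓)  1-110(✓)  1-111(✓)  10-00(✓)  10-10(✓)  10-11(✓)  100-0(✓)  100-1(✓)  1000-(✓)  1001-(✓)  101-0(✓)  1011-(✓)  11-01(✓)  11-10(✓)  11-11(✓)  110-1(✓)  1101-(✓)  111-0(✓)  111-1(✓)  1110-(✓)  1111-(✓)
size-2^2 implicants → --010(✓)  --011(✓)  -0-00  -00-0  -001-(✓)  -1-10  -10-1  -101-(✓)  0-01-(✓)  1--10(✓)  1--11(✓)  1-0-1  1-01-(✓)  1-1-0  1-11-(✓)  10--0  10-1-(✓)  100--  11--1  11-1-(✓)  111--
size-2^3 implicants → --01-  1--1-
Unchecked terms (primes): --01-, -0-00, -00-0, -1-10, -10-1, 0010-, 1--1-, 1-0-1, 1-1-0, 10--0, 100--, 11--1, 111--
Minterm coverage:
  m0 ⊆ -0-00,-00-0
  m2 ⊆ --01-,-00-0
  m3 ⊆ --01- [E]
  m4 ⊆ -0-00,0010-
  m5 ⊆ 0010- [E]
  m9 ⊆ -10-1 [E]
  m10 ⊆ --01-,-1-10
  m11 ⊆ --01-,-10-1
  m16 ⊆ -0-00,-00-0,10--0,100--
  m17 ⊆ 1-0-1,100--
  m18 ⊆ --01-,-00-0,1--1-,10--0,100--
  m19 ⊆ --01-,1--1-,1-0-1,100--
  m20 ⊆ -0-00,1-1-0,10--0
  m22 ⊆ 1--1-,1-1-0,10--0
  m23 ⊆ 1--1- [E]
  m25 ⊆ -10-1,1-0-1,11--1
  m26 ⊆ --01-,-1-10,1--1-
  m27 ⊆ --01-,-10-1,1--1-,1-0-1,11--1
  m28 ⊆ 1-1-0,111--
  m29 ⊆ 11--1,111--
  m30 ⊆ -1-10,1--1-,1-1-0,111--
  m31 ⊆ 1--1-,11--1,111--
E = {--01-, -10-1, 0010-, 1--1-}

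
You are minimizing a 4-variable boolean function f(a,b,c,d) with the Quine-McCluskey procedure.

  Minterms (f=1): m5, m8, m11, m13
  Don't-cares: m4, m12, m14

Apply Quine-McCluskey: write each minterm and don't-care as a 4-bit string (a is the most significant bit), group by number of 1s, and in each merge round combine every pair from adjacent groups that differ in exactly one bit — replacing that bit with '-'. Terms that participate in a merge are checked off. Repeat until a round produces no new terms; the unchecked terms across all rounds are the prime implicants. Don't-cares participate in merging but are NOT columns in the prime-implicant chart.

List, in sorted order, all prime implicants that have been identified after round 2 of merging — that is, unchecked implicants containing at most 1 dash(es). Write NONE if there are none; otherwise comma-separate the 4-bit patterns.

1-00, 1011, 11-0

[col 0] 0100*, 0101*, 1000*, 1011, 1100*, 1101*, 1110*
[col 1] -100*, -101*, 010-*, 1-00, 11-0, 110-*
[col 2] -10-
Prime implicants: -10-, 1-00, 1011, 11-0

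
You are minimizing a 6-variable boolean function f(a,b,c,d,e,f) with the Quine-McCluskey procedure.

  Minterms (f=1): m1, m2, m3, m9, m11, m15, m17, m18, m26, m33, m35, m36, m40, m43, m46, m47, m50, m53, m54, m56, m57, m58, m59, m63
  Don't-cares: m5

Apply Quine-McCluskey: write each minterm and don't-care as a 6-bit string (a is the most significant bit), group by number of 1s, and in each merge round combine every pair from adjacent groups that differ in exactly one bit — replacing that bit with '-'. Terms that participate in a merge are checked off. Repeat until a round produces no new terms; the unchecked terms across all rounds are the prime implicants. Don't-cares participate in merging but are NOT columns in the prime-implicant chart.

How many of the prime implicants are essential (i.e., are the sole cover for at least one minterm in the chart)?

[col 0] 000001*, 000010*, 000011*, 000101*, 001001*, 001011*, 001111*, 010001*, 010010*, 011010*, 100001*, 100011*, 100100, 101000*, 101011*, 101110*, 101111*, 110010*, 110101, 110110*, 111000*, 111001*, 111010*, 111011*, 111111*
[col 1] -00001*, -00011*, -01011*, -01111*, -10010*, -11010*, 0-0001, 0-0010, 00-001*, 00-011*, 000-01, 0000-1*, 00001-, 001-11*, 0010-1*, 01-010*, 1-1000, 1-1011*, 1-1111*, 10-011*, 1000-1*, 101-11*, 10111-, 11-010*, 110-10, 111-11*, 1110-0*, 1110-1*, 11100-*, 11101-*
[col 2] -0-011, -000-1, -01-11, -1-010, 00-0-1, 1-1-11, 1110--
Prime implicants: -0-011, -000-1, -01-11, -1-010, 0-0001, 0-0010, 00-0-1, 000-01, 00001-, 1-1-11, 1-1000, 100100, 10111-, 110-10, 110101, 1110--
PI chart (minterm → PIs covering it):
  1 | -000-1,0-0001,00-0-1,000-01
  2 | 0-0010,00001-
  3 | -0-011,-000-1,00-0-1,00001-
  9 | 00-0-1  (sole → essential)
  11 | -0-011,-01-11,00-0-1
  15 | -01-11  (sole → essential)
  17 | 0-0001  (sole → essential)
  18 | -1-010,0-0010
  26 | -1-010  (sole → essential)
  33 | -000-1  (sole → essential)
  35 | -0-011,-000-1
  36 | 100100  (sole → essential)
  40 | 1-1000  (sole → essential)
  43 | -0-011,-01-11,1-1-11
  46 | 10111-  (sole → essential)
  47 | -01-11,1-1-11,10111-
  50 | -1-010,110-10
  53 | 110101  (sole → essential)
  54 | 110-10  (sole → essential)
  56 | 1-1000,1110--
  57 | 1110--  (sole → essential)
  58 | -1-010,1110--
  59 | 1-1-11,1110--
  63 | 1-1-11  (sole → essential)
Essential prime implicants: -000-1, -01-11, -1-010, 0-0001, 00-0-1, 1-1-11, 1-1000, 100100, 10111-, 110-10, 110101, 1110--

12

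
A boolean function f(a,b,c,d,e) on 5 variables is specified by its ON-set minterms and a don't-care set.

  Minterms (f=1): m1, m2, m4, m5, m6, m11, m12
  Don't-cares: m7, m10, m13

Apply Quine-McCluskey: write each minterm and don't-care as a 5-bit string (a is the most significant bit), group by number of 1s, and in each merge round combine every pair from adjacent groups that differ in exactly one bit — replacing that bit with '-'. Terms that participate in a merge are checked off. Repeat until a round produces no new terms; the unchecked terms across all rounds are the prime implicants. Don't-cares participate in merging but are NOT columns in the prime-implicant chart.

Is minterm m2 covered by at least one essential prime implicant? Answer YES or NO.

size-2^0 implicants → 00001(✓)  00010(✓)  00100(✓)  00101(✓)  00110(✓)  00111(✓)  01010(✓)  01011(✓)  01100(✓)  01101(✓)
size-2^1 implicants → 0-010  0-100(✓)  0-101(✓)  00-01  00-10  001-0(✓)  001-1(✓)  0010-(✓)  0011-(✓)  0101-  0110-(✓)
size-2^2 implicants → 0-10-  001--
Unchecked terms (primes): 0-010, 0-10-, 00-01, 00-10, 001--, 0101-
Minterm coverage:
  m1 ⊆ 00-01 [E]
  m2 ⊆ 0-010,00-10
  m4 ⊆ 0-10-,001--
  m5 ⊆ 0-10-,00-01,001--
  m6 ⊆ 00-10,001--
  m11 ⊆ 0101- [E]
  m12 ⊆ 0-10- [E]
E = {0-10-, 00-01, 0101-}

NO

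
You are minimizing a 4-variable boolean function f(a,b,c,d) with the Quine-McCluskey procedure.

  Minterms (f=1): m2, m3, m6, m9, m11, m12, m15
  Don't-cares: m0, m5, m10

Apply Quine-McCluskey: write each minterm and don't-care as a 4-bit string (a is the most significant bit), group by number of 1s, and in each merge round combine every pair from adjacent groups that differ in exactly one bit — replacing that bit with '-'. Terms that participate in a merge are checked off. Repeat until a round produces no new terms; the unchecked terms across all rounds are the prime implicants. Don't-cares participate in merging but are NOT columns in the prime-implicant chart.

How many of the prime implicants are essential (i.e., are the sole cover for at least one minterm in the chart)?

5

[col 0] 0000*, 0010*, 0011*, 0101, 0110*, 1001*, 1010*, 1011*, 1100, 1111*
[col 1] -010*, -011*, 0-10, 00-0, 001-*, 1-11, 10-1, 101-*
[col 2] -01-
Prime implicants: -01-, 0-10, 00-0, 0101, 1-11, 10-1, 1100
PI chart (minterm → PIs covering it):
  2 | -01-,0-10,00-0
  3 | -01-  (sole → essential)
  6 | 0-10  (sole → essential)
  9 | 10-1  (sole → essential)
  11 | -01-,1-11,10-1
  12 | 1100  (sole → essential)
  15 | 1-11  (sole → essential)
Essential prime implicants: -01-, 0-10, 1-11, 10-1, 1100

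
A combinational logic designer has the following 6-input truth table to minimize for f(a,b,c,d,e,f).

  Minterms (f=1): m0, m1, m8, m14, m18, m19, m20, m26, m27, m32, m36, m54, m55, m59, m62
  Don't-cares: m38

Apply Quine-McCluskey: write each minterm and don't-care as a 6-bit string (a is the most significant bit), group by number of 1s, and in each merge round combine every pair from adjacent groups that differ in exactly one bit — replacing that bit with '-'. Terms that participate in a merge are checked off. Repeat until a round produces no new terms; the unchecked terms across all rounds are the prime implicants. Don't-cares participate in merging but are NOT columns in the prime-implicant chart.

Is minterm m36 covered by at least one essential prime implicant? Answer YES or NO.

NO

size-2^0 implicants → 000000(✓)  000001(✓)  001000(✓)  001110  010010(✓)  010011(✓)  010100  011010(✓)  011011(✓)  100000(✓)  100100(✓)  100110(✓)  110110(✓)  110111(✓)  111011(✓)  111110(✓)
size-2^1 implicants → -00000  -11011  00-000  00000-  01-010(✓)  01-011(✓)  01001-(✓)  01101-(✓)  1-0110  100-00  1001-0  11-110  11011-
size-2^2 implicants → 01-01-
Unchecked terms (primes): -00000, -11011, 00-000, 00000-, 001110, 01-01-, 010100, 1-0110, 100-00, 1001-0, 11-110, 11011-
Minterm coverage:
  m0 ⊆ -00000,00-000,00000-
  m1 ⊆ 00000- [E]
  m8 ⊆ 00-000 [E]
  m14 ⊆ 001110 [E]
  m18 ⊆ 01-01- [E]
  m19 ⊆ 01-01- [E]
  m20 ⊆ 010100 [E]
  m26 ⊆ 01-01- [E]
  m27 ⊆ -11011,01-01-
  m32 ⊆ -00000,100-00
  m36 ⊆ 100-00,1001-0
  m54 ⊆ 1-0110,11-110,11011-
  m55 ⊆ 11011- [E]
  m59 ⊆ -11011 [E]
  m62 ⊆ 11-110 [E]
E = {-11011, 00-000, 00000-, 001110, 01-01-, 010100, 11-110, 11011-}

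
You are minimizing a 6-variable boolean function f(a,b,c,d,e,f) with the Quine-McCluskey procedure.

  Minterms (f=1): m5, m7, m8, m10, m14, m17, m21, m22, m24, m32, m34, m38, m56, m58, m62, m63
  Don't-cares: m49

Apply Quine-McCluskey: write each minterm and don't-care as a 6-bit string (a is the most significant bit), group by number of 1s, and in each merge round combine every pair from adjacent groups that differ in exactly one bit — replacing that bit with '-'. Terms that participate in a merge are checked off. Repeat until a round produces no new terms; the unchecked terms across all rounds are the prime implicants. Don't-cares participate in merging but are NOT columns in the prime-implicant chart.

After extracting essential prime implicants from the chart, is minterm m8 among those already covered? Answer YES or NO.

NO

Round 0: 000101✓ 000111✓ 001000✓ 001010✓ 001110✓ 010001✓ 010101✓ 010110 011000✓ 100000✓ 100010✓ 100110✓ 110001✓ 111000✓ 111010✓ 111110✓ 111111✓
Round 1: -10001 -11000 0-0101 0-1000 0001-1 001-10 0010-0 010-01 100-10 1000-0 111-10 1110-0 11111-
PIs = {-10001, -11000, 0-0101, 0-1000, 0001-1, 001-10, 0010-0, 010-01, 010110, 100-10, 1000-0, 111-10, 1110-0, 11111-}
Coverage chart:
  m5: 0-0101,0001-1
  m7: 0001-1 ←essential
  m8: 0-1000,0010-0
  m10: 001-10,0010-0
  m14: 001-10 ←essential
  m17: -10001,010-01
  m21: 0-0101,010-01
  m22: 010110 ←essential
  m24: -11000,0-1000
  m32: 1000-0 ←essential
  m34: 100-10,1000-0
  m38: 100-10 ←essential
  m56: -11000,1110-0
  m58: 111-10,1110-0
  m62: 111-10,11111-
  m63: 11111- ←essential
Essential: 0001-1, 001-10, 010110, 100-10, 1000-0, 11111-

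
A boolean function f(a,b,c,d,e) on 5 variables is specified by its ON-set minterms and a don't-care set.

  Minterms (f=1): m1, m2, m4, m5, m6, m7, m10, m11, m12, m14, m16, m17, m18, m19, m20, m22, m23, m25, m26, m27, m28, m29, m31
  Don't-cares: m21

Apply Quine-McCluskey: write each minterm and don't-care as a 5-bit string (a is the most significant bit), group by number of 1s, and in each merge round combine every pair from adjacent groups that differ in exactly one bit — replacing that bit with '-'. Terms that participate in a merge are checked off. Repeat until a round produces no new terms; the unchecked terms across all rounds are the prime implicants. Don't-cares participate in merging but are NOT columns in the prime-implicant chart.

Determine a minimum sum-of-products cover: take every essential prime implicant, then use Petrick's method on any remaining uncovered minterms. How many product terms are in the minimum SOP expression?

[col 0] 00001*, 00010*, 00100*, 00101*, 00110*, 00111*, 01010*, 01011*, 01100*, 01110*, 10000*, 10001*, 10010*, 10011*, 10100*, 10101*, 10110*, 10111*, 11001*, 11010*, 11011*, 11100*, 11101*, 11111*
[col 1] -0001*, -0010*, -0100*, -0101*, -0110*, -0111*, -1010*, -1011*, -1100*, 0-010*, 0-100*, 0-110*, 00-01*, 00-10*, 001-0*, 001-1*, 0010-*, 0011-*, 01-10*, 0101-*, 011-0*, 1-001*, 1-010*, 1-011*, 1-100*, 1-101*, 1-111*, 10-00*, 10-01*, 10-10*, 10-11*, 100-0*, 100-1*, 1000-*, 1001-*, 101-0*, 101-1*, 1010-*, 1011-*, 11-01*, 11-11*, 110-1*, 1101-*, 111-1*, 1110-*
[col 2] --010, --100, -0-01, -0-10, -01-0*, -01-1*, -010-*, -011-*, -101-, 0--10, 0-1-0, 001--*, 1--01*, 1--11*, 1-0-1*, 1-01-, 1-1-1*, 1-10-, 10--0*, 10--1*, 10-0-*, 10-1-*, 100--*, 101--*, 11--1*
[col 3] -01--, 1---1, 10---
Prime implicants: --010, --100, -0-01, -0-10, -01--, -101-, 0--10, 0-1-0, 1---1, 1-01-, 1-10-, 10---
PI chart (minterm → PIs covering it):
  1 | -0-01  (sole → essential)
  2 | --010,-0-10,0--10
  4 | --100,-01--,0-1-0
  5 | -0-01,-01--
  6 | -0-10,-01--,0--10,0-1-0
  7 | -01--  (sole → essential)
  10 | --010,-101-,0--10
  11 | -101-  (sole → essential)
  12 | --100,0-1-0
  14 | 0--10,0-1-0
  16 | 10---  (sole → essential)
  17 | -0-01,1---1,10---
  18 | --010,-0-10,1-01-,10---
  19 | 1---1,1-01-,10---
  20 | --100,-01--,1-10-,10---
  22 | -0-10,-01--,10---
  23 | -01--,1---1,10---
  25 | 1---1  (sole → essential)
  26 | --010,-101-,1-01-
  27 | -101-,1---1,1-01-
  28 | --100,1-10-
  29 | 1---1,1-10-
  31 | 1---1  (sole → essential)
Essential prime implicants: -0-01, -01--, -101-, 1---1, 10---
Petrick residual → --100, 0--10
Minimum SOP uses 7 PIs: cd'e' + b'd'e + b'c + bc'd + a'de' + ae + ab'

7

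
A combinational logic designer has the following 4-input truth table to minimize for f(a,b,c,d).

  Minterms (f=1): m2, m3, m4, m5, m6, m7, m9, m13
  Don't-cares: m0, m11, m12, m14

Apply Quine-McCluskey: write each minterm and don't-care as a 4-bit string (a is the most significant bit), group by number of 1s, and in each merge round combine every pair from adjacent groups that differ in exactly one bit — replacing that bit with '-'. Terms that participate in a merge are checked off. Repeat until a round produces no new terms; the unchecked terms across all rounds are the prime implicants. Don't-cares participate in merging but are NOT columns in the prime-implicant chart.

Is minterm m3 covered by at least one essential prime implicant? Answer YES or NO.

size-2^0 implicants → 0000(✓)  0010(✓)  0011(✓)  0100(✓)  0101(✓)  0110(✓)  0111(✓)  1001(✓)  1011(✓)  1100(✓)  1101(✓)  1110(✓)
size-2^1 implicants → -011  -100(✓)  -101(✓)  -110(✓)  0-00(✓)  0-10(✓)  0-11(✓)  00-0(✓)  001-(✓)  01-0(✓)  01-1(✓)  010-(✓)  011-(✓)  1-01  10-1  11-0(✓)  110-(✓)
size-2^2 implicants → -1-0  -10-  0--0  0-1-  01--
Unchecked terms (primes): -011, -1-0, -10-, 0--0, 0-1-, 01--, 1-01, 10-1
Minterm coverage:
  m2 ⊆ 0--0,0-1-
  m3 ⊆ -011,0-1-
  m4 ⊆ -1-0,-10-,0--0,01--
  m5 ⊆ -10-,01--
  m6 ⊆ -1-0,0--0,0-1-,01--
  m7 ⊆ 0-1-,01--
  m9 ⊆ 1-01,10-1
  m13 ⊆ -10-,1-01
(no essential prime implicants)

NO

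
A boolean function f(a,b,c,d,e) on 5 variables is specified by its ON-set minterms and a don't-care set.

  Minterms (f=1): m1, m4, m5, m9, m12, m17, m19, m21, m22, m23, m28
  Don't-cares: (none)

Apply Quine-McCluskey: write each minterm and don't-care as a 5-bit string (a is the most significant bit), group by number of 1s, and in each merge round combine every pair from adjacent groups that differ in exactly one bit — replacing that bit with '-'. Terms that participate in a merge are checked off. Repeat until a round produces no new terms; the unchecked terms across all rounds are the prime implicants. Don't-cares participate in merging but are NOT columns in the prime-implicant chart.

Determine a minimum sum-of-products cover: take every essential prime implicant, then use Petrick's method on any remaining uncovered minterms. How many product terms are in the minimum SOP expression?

Round 0: 00001✓ 00100✓ 00101✓ 01001✓ 01100✓ 10001✓ 10011✓ 10101✓ 10110✓ 10111✓ 11100✓
Round 1: -0001✓ -0101✓ -1100 0-001 0-100 00-01✓ 0010- 10-01✓ 10-11✓ 100-1✓ 101-1✓ 1011-
Round 2: -0-01 10--1
PIs = {-0-01, -1100, 0-001, 0-100, 0010-, 10--1, 1011-}
Coverage chart:
  m1: -0-01,0-001
  m4: 0-100,0010-
  m5: -0-01,0010-
  m9: 0-001 ←essential
  m12: -1100,0-100
  m17: -0-01,10--1
  m19: 10--1 ←essential
  m21: -0-01,10--1
  m22: 1011- ←essential
  m23: 10--1,1011-
  m28: -1100 ←essential
Essential: -1100, 0-001, 10--1, 1011-
Petrick residual → 0010-
Min cover (5 terms): bcd'e' + a'c'd'e + a'b'cd' + ab'e + ab'cd

5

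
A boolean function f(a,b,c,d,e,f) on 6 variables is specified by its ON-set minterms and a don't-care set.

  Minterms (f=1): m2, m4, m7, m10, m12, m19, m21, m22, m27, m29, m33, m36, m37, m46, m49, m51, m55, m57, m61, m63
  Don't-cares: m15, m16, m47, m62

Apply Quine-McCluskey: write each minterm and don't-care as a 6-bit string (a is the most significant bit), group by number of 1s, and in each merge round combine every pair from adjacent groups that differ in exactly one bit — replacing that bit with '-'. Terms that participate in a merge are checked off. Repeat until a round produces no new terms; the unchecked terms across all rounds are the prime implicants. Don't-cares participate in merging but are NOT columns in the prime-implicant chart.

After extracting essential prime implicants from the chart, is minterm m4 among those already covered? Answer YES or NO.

YES

Round 0: 000010✓ 000100✓ 000111✓ 001010✓ 001100✓ 001111✓ 010000 010011✓ 010101✓ 010110 011011✓ 011101✓ 100001✓ 100100✓ 100101✓ 101110✓ 101111✓ 110001✓ 110011✓ 110111✓ 111001✓ 111101✓ 111110✓ 111111✓
Round 1: -00100 -01111 -10011 -11101 00-010 00-100 00-111 01-011 01-101 1-0001 1-1110✓ 1-1111✓ 100-01 10010- 10111-✓ 11-001 11-111 110-11 1100-1 111-01 1111-1 11111-✓
Round 2: 1-111-
PIs = {-00100, -01111, -10011, -11101, 00-010, 00-100, 00-111, 01-011, 01-101, 010000, 010110, 1-0001, 1-111-, 100-01, 10010-, 11-001, 11-111, 110-11, 1100-1, 111-01, 1111-1}
Coverage chart:
  m2: 00-010 ←essential
  m4: -00100,00-100
  m7: 00-111 ←essential
  m10: 00-010 ←essential
  m12: 00-100 ←essential
  m19: -10011,01-011
  m21: 01-101 ←essential
  m22: 010110 ←essential
  m27: 01-011 ←essential
  m29: -11101,01-101
  m33: 1-0001,100-01
  m36: -00100,10010-
  m37: 100-01,10010-
  m46: 1-111- ←essential
  m49: 1-0001,11-001,1100-1
  m51: -10011,110-11,1100-1
  m55: 11-111,110-11
  m57: 11-001,111-01
  m61: -11101,111-01,1111-1
  m63: 1-111-,11-111,1111-1
Essential: 00-010, 00-100, 00-111, 01-011, 01-101, 010110, 1-111-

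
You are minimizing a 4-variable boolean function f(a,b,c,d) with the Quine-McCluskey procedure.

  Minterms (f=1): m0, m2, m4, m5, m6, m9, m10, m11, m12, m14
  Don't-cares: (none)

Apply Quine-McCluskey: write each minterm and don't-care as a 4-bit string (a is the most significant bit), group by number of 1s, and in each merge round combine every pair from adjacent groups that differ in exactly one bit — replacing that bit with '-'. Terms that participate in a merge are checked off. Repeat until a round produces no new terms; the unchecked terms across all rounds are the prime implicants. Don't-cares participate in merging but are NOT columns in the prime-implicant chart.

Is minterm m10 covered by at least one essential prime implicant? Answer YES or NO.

NO

size-2^0 implicants → 0000(✓)  0010(✓)  0100(✓)  0101(✓)  0110(✓)  1001(✓)  1010(✓)  1011(✓)  1100(✓)  1110(✓)
size-2^1 implicants → -010(✓)  -100(✓)  -110(✓)  0-00(✓)  0-10(✓)  00-0(✓)  01-0(✓)  010-  1-10(✓)  10-1  101-  11-0(✓)
size-2^2 implicants → --10  -1-0  0--0
Unchecked terms (primes): --10, -1-0, 0--0, 010-, 10-1, 101-
Minterm coverage:
  m0 ⊆ 0--0 [E]
  m2 ⊆ --10,0--0
  m4 ⊆ -1-0,0--0,010-
  m5 ⊆ 010- [E]
  m6 ⊆ --10,-1-0,0--0
  m9 ⊆ 10-1 [E]
  m10 ⊆ --10,101-
  m11 ⊆ 10-1,101-
  m12 ⊆ -1-0 [E]
  m14 ⊆ --10,-1-0
E = {-1-0, 0--0, 010-, 10-1}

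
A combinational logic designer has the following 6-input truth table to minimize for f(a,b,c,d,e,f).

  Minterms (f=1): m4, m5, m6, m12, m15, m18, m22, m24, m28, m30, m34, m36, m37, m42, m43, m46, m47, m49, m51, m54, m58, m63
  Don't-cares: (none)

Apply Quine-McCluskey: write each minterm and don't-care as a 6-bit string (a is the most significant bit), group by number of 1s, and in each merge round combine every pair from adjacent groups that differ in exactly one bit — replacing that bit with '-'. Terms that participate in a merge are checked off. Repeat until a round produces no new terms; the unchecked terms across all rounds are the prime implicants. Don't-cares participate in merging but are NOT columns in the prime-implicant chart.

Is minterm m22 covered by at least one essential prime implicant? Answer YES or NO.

[col 0] 000100*, 000101*, 000110*, 001100*, 001111*, 010010*, 010110*, 011000*, 011100*, 011110*, 100010*, 100100*, 100101*, 101010*, 101011*, 101110*, 101111*, 110001*, 110011*, 110110*, 111010*, 111111*
[col 1] -00100*, -00101*, -01111, -10110, 0-0110, 0-1100, 00-100, 0001-0, 00010-*, 01-110, 010-10, 011-00, 0111-0, 1-1010, 1-1111, 10-010, 10010-*, 101-10*, 101-11*, 10101-*, 10111-*, 1100-1
[col 2] -0010-, 101-1-
Prime implicants: -0010-, -01111, -10110, 0-0110, 0-1100, 00-100, 0001-0, 01-110, 010-10, 011-00, 0111-0, 1-1010, 1-1111, 10-010, 101-1-, 1100-1
PI chart (minterm → PIs covering it):
  4 | -0010-,00-100,0001-0
  5 | -0010-  (sole → essential)
  6 | 0-0110,0001-0
  12 | 0-1100,00-100
  15 | -01111  (sole → essential)
  18 | 010-10  (sole → essential)
  22 | -10110,0-0110,01-110,010-10
  24 | 011-00  (sole → essential)
  28 | 0-1100,011-00,0111-0
  30 | 01-110,0111-0
  34 | 10-010  (sole → essential)
  36 | -0010-  (sole → essential)
  37 | -0010-  (sole → essential)
  42 | 1-1010,10-010,101-1-
  43 | 101-1-  (sole → essential)
  46 | 101-1-  (sole → essential)
  47 | -01111,1-1111,101-1-
  49 | 1100-1  (sole → essential)
  51 | 1100-1  (sole → essential)
  54 | -10110  (sole → essential)
  58 | 1-1010  (sole → essential)
  63 | 1-1111  (sole → essential)
Essential prime implicants: -0010-, -01111, -10110, 010-10, 011-00, 1-1010, 1-1111, 10-010, 101-1-, 1100-1

YES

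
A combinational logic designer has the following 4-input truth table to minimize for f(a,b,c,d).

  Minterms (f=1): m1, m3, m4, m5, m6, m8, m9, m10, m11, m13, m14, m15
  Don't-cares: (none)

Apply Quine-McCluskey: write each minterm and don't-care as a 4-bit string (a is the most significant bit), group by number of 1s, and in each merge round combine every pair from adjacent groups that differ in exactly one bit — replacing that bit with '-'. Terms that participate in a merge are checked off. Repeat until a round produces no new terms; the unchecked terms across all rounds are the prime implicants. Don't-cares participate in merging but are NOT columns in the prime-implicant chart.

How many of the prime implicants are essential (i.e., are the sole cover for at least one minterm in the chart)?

size-2^0 implicants → 0001(✓)  0011(✓)  0100(✓)  0101(✓)  0110(✓)  1000(✓)  1001(✓)  1010(✓)  1011(✓)  1101(✓)  1110(✓)  1111(✓)
size-2^1 implicants → -001(✓)  -011(✓)  -101(✓)  -110  0-01(✓)  00-1(✓)  01-0  010-  1-01(✓)  1-10(✓)  1-11(✓)  10-0(✓)  10-1(✓)  100-(✓)  101-(✓)  11-1(✓)  111-(✓)
size-2^2 implicants → --01  -0-1  1--1  1-1-  10--
Unchecked terms (primes): --01, -0-1, -110, 01-0, 010-, 1--1, 1-1-, 10--
Minterm coverage:
  m1 ⊆ --01,-0-1
  m3 ⊆ -0-1 [E]
  m4 ⊆ 01-0,010-
  m5 ⊆ --01,010-
  m6 ⊆ -110,01-0
  m8 ⊆ 10-- [E]
  m9 ⊆ --01,-0-1,1--1,10--
  m10 ⊆ 1-1-,10--
  m11 ⊆ -0-1,1--1,1-1-,10--
  m13 ⊆ --01,1--1
  m14 ⊆ -110,1-1-
  m15 ⊆ 1--1,1-1-
E = {-0-1, 10--}

2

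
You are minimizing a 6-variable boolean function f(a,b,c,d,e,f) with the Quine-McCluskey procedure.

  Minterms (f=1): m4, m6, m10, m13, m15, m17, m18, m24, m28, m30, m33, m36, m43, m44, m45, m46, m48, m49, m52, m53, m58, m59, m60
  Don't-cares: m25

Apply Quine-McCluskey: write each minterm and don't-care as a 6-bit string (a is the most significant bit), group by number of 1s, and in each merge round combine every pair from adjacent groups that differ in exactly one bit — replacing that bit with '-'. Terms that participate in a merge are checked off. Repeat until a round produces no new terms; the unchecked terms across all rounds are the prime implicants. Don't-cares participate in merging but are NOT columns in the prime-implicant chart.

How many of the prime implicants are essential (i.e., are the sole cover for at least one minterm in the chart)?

10

[col 0] 000100*, 000110*, 001010, 001101*, 001111*, 010001*, 010010, 011000*, 011001*, 011100*, 011110*, 100001*, 100100*, 101011*, 101100*, 101101*, 101110*, 110000*, 110001*, 110100*, 110101*, 111010*, 111011*, 111100*
[col 1] -00100, -01101, -10001, -11100, 0001-0, 0011-1, 01-001, 011-00, 01100-, 0111-0, 1-0001, 1-0100*, 1-1011, 1-1100*, 10-100*, 1011-0, 10110-, 11-100*, 110-00*, 110-01*, 11000-*, 11010-*, 11101-
[col 2] 1--100, 110-0-
Prime implicants: -00100, -01101, -10001, -11100, 0001-0, 001010, 0011-1, 01-001, 010010, 011-00, 01100-, 0111-0, 1--100, 1-0001, 1-1011, 1011-0, 10110-, 110-0-, 11101-
PI chart (minterm → PIs covering it):
  4 | -00100,0001-0
  6 | 0001-0  (sole → essential)
  10 | 001010  (sole → essential)
  13 | -01101,0011-1
  15 | 0011-1  (sole → essential)
  17 | -10001,01-001
  18 | 010010  (sole → essential)
  24 | 011-00,01100-
  28 | -11100,011-00,0111-0
  30 | 0111-0  (sole → essential)
  33 | 1-0001  (sole → essential)
  36 | -00100,1--100
  43 | 1-1011  (sole → essential)
  44 | 1--100,1011-0,10110-
  45 | -01101,10110-
  46 | 1011-0  (sole → essential)
  48 | 110-0-  (sole → essential)
  49 | -10001,1-0001,110-0-
  52 | 1--100,110-0-
  53 | 110-0-  (sole → essential)
  58 | 11101-  (sole → essential)
  59 | 1-1011,11101-
  60 | -11100,1--100
Essential prime implicants: 0001-0, 001010, 0011-1, 010010, 0111-0, 1-0001, 1-1011, 1011-0, 110-0-, 11101-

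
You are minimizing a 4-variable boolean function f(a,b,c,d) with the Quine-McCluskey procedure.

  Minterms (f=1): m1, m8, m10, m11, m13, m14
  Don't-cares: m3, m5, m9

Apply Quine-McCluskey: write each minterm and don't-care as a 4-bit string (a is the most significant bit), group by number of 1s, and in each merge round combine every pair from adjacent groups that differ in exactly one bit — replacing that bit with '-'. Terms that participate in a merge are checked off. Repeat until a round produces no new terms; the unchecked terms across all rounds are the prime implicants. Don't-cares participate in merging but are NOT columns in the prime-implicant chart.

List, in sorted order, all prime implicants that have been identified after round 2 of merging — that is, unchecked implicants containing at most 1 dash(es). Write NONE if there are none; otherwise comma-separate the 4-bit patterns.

Round 0: 0001✓ 0011✓ 0101✓ 1000✓ 1001✓ 1010✓ 1011✓ 1101✓ 1110✓
Round 1: -001✓ -011✓ -101✓ 0-01✓ 00-1✓ 1-01✓ 1-10 10-0✓ 10-1✓ 100-✓ 101-✓
Round 2: --01 -0-1 10--
PIs = {--01, -0-1, 1-10, 10--}

1-10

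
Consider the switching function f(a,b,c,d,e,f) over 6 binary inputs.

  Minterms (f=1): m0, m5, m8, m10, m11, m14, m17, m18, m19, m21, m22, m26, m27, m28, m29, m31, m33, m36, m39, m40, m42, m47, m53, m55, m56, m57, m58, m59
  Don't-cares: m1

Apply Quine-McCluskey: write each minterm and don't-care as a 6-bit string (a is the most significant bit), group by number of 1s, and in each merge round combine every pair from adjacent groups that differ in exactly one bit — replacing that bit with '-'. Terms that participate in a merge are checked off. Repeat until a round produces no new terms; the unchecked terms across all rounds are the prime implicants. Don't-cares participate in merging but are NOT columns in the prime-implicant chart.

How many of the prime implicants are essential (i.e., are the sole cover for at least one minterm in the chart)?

[col 0] 000000*, 000001*, 000101*, 001000*, 001010*, 001011*, 001110*, 010001*, 010010*, 010011*, 010101*, 010110*, 011010*, 011011*, 011100*, 011101*, 011111*, 100001*, 100100, 100111*, 101000*, 101010*, 101111*, 110101*, 110111*, 111000*, 111001*, 111010*, 111011*
[col 1] -00001, -01000*, -01010*, -10101, -11010*, -11011*, 0-0001*, 0-0101*, 0-1010*, 0-1011*, 00-000, 000-01*, 00000-, 001-10, 0010-0*, 00101-*, 01-010*, 01-011*, 01-101, 010-01*, 010-10, 0100-1, 01001-*, 011-11, 01101-*, 0111-1, 01110-, 1-0111, 1-1000*, 1-1010*, 10-111, 1010-0*, 1101-1, 1110-0*, 1110-1*, 11100-*, 11101-*
[col 2] --1010, -010-0, -1101-, 0-0-01, 0-101-, 01-01-, 1-10-0, 1110--
Prime implicants: --1010, -00001, -010-0, -10101, -1101-, 0-0-01, 0-101-, 00-000, 00000-, 001-10, 01-01-, 01-101, 010-10, 0100-1, 011-11, 0111-1, 01110-, 1-0111, 1-10-0, 10-111, 100100, 1101-1, 1110--
PI chart (minterm → PIs covering it):
  0 | 00-000,00000-
  5 | 0-0-01  (sole → essential)
  8 | -010-0,00-000
  10 | --1010,-010-0,0-101-,001-10
  11 | 0-101-  (sole → essential)
  14 | 001-10  (sole → essential)
  17 | 0-0-01,0100-1
  18 | 01-01-,010-10
  19 | 01-01-,0100-1
  21 | -10101,0-0-01,01-101
  22 | 010-10  (sole → essential)
  26 | --1010,-1101-,0-101-,01-01-
  27 | -1101-,0-101-,01-01-,011-11
  28 | 01110-  (sole → essential)
  29 | 01-101,0111-1,01110-
  31 | 011-11,0111-1
  33 | -00001  (sole → essential)
  36 | 100100  (sole → essential)
  39 | 1-0111,10-111
  40 | -010-0,1-10-0
  42 | --1010,-010-0,1-10-0
  47 | 10-111  (sole → essential)
  53 | -10101,1101-1
  55 | 1-0111,1101-1
  56 | 1-10-0,1110--
  57 | 1110--  (sole → essential)
  58 | --1010,-1101-,1-10-0,1110--
  59 | -1101-,1110--
Essential prime implicants: -00001, 0-0-01, 0-101-, 001-10, 010-10, 01110-, 10-111, 100100, 1110--

9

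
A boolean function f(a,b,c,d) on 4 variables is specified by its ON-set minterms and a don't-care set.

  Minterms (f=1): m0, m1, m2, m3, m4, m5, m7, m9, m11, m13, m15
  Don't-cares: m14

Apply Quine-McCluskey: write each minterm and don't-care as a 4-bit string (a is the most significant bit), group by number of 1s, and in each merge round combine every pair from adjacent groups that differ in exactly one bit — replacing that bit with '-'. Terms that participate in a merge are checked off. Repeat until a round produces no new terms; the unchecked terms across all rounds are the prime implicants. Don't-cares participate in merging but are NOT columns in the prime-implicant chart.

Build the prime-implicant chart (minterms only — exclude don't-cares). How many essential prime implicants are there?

3

Round 0: 0000✓ 0001✓ 0010✓ 0011✓ 0100✓ 0101✓ 0111✓ 1001✓ 1011✓ 1101✓ 1110✓ 1111✓
Round 1: -001✓ -011✓ -101✓ -111✓ 0-00✓ 0-01✓ 0-11✓ 00-0✓ 00-1✓ 000-✓ 001-✓ 01-1✓ 010-✓ 1-01✓ 1-11✓ 10-1✓ 11-1✓ 111-
Round 2: --01✓ --11✓ -0-1✓ -1-1✓ 0--1✓ 0-0- 00-- 1--1✓
Round 3: ---1
PIs = {---1, 0-0-, 00--, 111-}
Coverage chart:
  m0: 0-0-,00--
  m1: ---1,0-0-,00--
  m2: 00-- ←essential
  m3: ---1,00--
  m4: 0-0- ←essential
  m5: ---1,0-0-
  m7: ---1 ←essential
  m9: ---1 ←essential
  m11: ---1 ←essential
  m13: ---1 ←essential
  m15: ---1,111-
Essential: ---1, 0-0-, 00--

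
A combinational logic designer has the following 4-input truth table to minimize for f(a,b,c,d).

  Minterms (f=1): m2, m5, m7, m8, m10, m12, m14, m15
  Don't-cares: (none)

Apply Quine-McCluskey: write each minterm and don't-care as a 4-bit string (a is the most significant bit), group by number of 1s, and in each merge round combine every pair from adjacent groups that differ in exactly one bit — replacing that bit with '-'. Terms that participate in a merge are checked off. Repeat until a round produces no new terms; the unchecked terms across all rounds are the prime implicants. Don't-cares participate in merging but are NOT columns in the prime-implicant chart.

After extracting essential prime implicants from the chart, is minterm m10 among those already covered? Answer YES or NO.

YES

size-2^0 implicants → 0010(✓)  0101(✓)  0111(✓)  1000(✓)  1010(✓)  1100(✓)  1110(✓)  1111(✓)
size-2^1 implicants → -010  -111  01-1  1-00(✓)  1-10(✓)  10-0(✓)  11-0(✓)  111-
size-2^2 implicants → 1--0
Unchecked terms (primes): -010, -111, 01-1, 1--0, 111-
Minterm coverage:
  m2 ⊆ -010 [E]
  m5 ⊆ 01-1 [E]
  m7 ⊆ -111,01-1
  m8 ⊆ 1--0 [E]
  m10 ⊆ -010,1--0
  m12 ⊆ 1--0 [E]
  m14 ⊆ 1--0,111-
  m15 ⊆ -111,111-
E = {-010, 01-1, 1--0}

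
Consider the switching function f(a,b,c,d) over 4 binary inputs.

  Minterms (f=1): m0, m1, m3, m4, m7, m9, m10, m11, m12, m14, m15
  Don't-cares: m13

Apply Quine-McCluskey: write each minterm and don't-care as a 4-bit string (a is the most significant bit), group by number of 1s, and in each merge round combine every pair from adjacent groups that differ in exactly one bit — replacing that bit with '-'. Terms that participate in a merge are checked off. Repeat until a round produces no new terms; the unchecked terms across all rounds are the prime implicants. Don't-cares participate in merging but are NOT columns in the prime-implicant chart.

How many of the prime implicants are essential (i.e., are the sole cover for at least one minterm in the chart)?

size-2^0 implicants → 0000(✓)  0001(✓)  0011(✓)  0100(✓)  0111(✓)  1001(✓)  1010(✓)  1011(✓)  1100(✓)  1101(✓)  1110(✓)  1111(✓)
size-2^1 implicants → -001(✓)  -011(✓)  -100  -111(✓)  0-00  0-11(✓)  00-1(✓)  000-  1-01(✓)  1-10(✓)  1-11(✓)  10-1(✓)  101-(✓)  11-0(✓)  11-1(✓)  110-(✓)  111-(✓)
size-2^2 implicants → --11  -0-1  1--1  1-1-  11--
Unchecked terms (primes): --11, -0-1, -100, 0-00, 000-, 1--1, 1-1-, 11--
Minterm coverage:
  m0 ⊆ 0-00,000-
  m1 ⊆ -0-1,000-
  m3 ⊆ --11,-0-1
  m4 ⊆ -100,0-00
  m7 ⊆ --11 [E]
  m9 ⊆ -0-1,1--1
  m10 ⊆ 1-1- [E]
  m11 ⊆ --11,-0-1,1--1,1-1-
  m12 ⊆ -100,11--
  m14 ⊆ 1-1-,11--
  m15 ⊆ --11,1--1,1-1-,11--
E = {--11, 1-1-}

2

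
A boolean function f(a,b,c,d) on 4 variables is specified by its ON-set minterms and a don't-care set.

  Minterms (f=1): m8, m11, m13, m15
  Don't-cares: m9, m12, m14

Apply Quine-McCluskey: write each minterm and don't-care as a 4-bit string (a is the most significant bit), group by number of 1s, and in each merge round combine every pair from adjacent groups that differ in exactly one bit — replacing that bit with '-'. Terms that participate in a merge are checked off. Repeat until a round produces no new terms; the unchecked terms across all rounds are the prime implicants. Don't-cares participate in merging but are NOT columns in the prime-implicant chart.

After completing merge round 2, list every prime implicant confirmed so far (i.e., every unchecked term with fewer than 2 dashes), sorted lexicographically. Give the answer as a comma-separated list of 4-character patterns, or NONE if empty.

NONE

[col 0] 1000*, 1001*, 1011*, 1100*, 1101*, 1110*, 1111*
[col 1] 1-00*, 1-01*, 1-11*, 10-1*, 100-*, 11-0*, 11-1*, 110-*, 111-*
[col 2] 1--1, 1-0-, 11--
Prime implicants: 1--1, 1-0-, 11--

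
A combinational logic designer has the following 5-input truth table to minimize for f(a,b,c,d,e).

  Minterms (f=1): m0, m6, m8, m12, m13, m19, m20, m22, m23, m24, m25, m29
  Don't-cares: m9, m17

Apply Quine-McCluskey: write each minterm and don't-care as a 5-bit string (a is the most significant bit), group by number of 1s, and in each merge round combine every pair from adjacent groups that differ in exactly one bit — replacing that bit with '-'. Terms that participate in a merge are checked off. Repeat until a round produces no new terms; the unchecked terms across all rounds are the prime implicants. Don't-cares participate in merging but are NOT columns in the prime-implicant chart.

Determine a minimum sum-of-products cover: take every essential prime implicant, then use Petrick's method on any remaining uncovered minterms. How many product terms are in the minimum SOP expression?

size-2^0 implicants → 00000(✓)  00110(✓)  01000(✓)  01001(✓)  01100(✓)  01101(✓)  10001(✓)  10011(✓)  10100(✓)  10110(✓)  10111(✓)  11000(✓)  11001(✓)  11101(✓)
size-2^1 implicants → -0110  -1000(✓)  -1001(✓)  -1101(✓)  0-000  01-00(✓)  01-01(✓)  0100-(✓)  0110-(✓)  1-001  10-11  100-1  101-0  1011-  11-01(✓)  1100-(✓)
size-2^2 implicants → -1-01  -100-  01-0-
Unchecked terms (primes): -0110, -1-01, -100-, 0-000, 01-0-, 1-001, 10-11, 100-1, 101-0, 1011-
Minterm coverage:
  m0 ⊆ 0-000 [E]
  m6 ⊆ -0110 [E]
  m8 ⊆ -100-,0-000,01-0-
  m12 ⊆ 01-0- [E]
  m13 ⊆ -1-01,01-0-
  m19 ⊆ 10-11,100-1
  m20 ⊆ 101-0 [E]
  m22 ⊆ -0110,101-0,1011-
  m23 ⊆ 10-11,1011-
  m24 ⊆ -100- [E]
  m25 ⊆ -1-01,-100-,1-001
  m29 ⊆ -1-01 [E]
E = {-0110, -1-01, -100-, 0-000, 01-0-, 101-0}
Petrick residual → 10-11
Cover = b'cde' + bd'e + bc'd' + a'c'd'e' + a'bd' + ab'de + ab'ce'  |cover|=7

7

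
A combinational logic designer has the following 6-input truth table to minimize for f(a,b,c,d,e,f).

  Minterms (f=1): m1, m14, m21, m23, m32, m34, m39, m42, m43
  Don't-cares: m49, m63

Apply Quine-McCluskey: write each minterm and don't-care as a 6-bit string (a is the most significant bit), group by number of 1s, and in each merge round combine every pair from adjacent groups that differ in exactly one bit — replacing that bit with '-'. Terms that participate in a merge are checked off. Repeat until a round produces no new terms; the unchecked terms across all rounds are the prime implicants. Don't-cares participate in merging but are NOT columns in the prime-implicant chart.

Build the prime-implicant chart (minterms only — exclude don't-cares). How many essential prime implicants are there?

[col 0] 000001, 001110, 010101*, 010111*, 100000*, 100010*, 100111, 101010*, 101011*, 110001, 111111
[col 1] 0101-1, 10-010, 1000-0, 10101-
Prime implicants: 000001, 001110, 0101-1, 10-010, 1000-0, 100111, 10101-, 110001, 111111
PI chart (minterm → PIs covering it):
  1 | 000001  (sole → essential)
  14 | 001110  (sole → essential)
  21 | 0101-1  (sole → essential)
  23 | 0101-1  (sole → essential)
  32 | 1000-0  (sole → essential)
  34 | 10-010,1000-0
  39 | 100111  (sole → essential)
  42 | 10-010,10101-
  43 | 10101-  (sole → essential)
Essential prime implicants: 000001, 001110, 0101-1, 1000-0, 100111, 10101-

6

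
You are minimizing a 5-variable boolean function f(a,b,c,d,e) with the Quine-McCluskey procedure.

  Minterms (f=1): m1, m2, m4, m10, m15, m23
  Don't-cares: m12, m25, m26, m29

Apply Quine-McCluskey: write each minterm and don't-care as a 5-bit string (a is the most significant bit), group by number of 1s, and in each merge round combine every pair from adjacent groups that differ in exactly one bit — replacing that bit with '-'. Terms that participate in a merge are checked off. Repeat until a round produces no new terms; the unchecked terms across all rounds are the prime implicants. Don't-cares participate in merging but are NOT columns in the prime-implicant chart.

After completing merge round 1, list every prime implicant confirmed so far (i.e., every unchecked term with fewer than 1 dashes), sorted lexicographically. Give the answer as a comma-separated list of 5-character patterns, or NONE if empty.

size-2^0 implicants → 00001  00010(✓)  00100(✓)  01010(✓)  01100(✓)  01111  10111  11001(✓)  11010(✓)  11101(✓)
size-2^1 implicants → -1010  0-010  0-100  11-01
Unchecked terms (primes): -1010, 0-010, 0-100, 00001, 01111, 10111, 11-01

00001, 01111, 10111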